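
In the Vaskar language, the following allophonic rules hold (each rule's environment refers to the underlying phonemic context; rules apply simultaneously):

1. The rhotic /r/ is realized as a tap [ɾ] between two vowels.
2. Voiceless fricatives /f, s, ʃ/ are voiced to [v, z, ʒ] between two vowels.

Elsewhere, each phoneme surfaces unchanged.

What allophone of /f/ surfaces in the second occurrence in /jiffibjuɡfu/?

/f/ (between /f/ and /i/) fails the environment for rule 2, so it stays [f].

[f]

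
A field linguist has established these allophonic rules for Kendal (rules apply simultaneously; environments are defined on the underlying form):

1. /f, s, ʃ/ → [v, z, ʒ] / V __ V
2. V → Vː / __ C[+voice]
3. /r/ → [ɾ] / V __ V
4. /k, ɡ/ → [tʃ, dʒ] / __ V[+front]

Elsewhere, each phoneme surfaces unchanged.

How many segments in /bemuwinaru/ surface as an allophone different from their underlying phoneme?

5

Segments that undergo a rule: /e/ → [eː] (rule 2); /u/ → [uː] (rule 2); /i/ → [iː] (rule 2); /a/ → [aː] (rule 2); /r/ → [ɾ] (rule 3).
All other segments surface unchanged.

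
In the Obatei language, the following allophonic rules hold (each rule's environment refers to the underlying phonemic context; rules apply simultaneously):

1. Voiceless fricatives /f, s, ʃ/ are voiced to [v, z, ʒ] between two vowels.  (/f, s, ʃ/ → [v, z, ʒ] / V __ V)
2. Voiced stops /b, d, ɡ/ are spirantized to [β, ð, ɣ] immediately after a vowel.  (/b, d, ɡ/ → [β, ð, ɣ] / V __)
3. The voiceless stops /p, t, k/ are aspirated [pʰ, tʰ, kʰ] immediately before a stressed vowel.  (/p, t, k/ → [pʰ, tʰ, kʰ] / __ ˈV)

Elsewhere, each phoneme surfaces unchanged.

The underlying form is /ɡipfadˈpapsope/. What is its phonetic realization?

[ɡipfaðˈpʰapsope]

/ɡ/ (word-initial): rule 2 targets it, but not immediately after a vowel → unchanged [ɡ].
/i/ (between /ɡ/ and /p/): no rule targets it → [i].
/p/ (between /i/ and /f/) is in the target of rule 3 but the environment (immediately before a stressed vowel) is not met → [p].
/f/ (between /p/ and /a/) fails the environment for rule 1, so it stays [f].
/a/ (between /f/ and /d/): no rule targets it → [a].
/d/ — between /a/ and /p/, immediately after a vowel — surfaces as [ð] (rule 2).
/p/ — between /d/ and /a/, immediately before a stressed vowel — surfaces as [pʰ] (rule 3).
/a/ — not in any rule's target class → [a].
/p/ (between /a/ and /s/) is in the target of rule 3 but the environment (immediately before a stressed vowel) is not met → [p].
/s/ — between /p/ and /o/; rule 1 does not apply here → [s].
/o/ stays [o].
/p/ (between /o/ and /e/) is in the target of rule 3 but the environment (immediately before a stressed vowel) is not met → [p].
/e/ (word-final): no rule targets it → [e].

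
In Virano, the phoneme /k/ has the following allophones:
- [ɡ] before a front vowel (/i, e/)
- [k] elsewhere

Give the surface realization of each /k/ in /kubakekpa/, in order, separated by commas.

Occurrence 1 (position 1): no conditioning environment matches → elsewhere allophone [k].
Occurrence 2 (position 5): before a front vowel (/i, e/) → [ɡ].
Occurrence 3 (position 7): no conditioning environment matches → elsewhere allophone [k].

[k], [ɡ], [k]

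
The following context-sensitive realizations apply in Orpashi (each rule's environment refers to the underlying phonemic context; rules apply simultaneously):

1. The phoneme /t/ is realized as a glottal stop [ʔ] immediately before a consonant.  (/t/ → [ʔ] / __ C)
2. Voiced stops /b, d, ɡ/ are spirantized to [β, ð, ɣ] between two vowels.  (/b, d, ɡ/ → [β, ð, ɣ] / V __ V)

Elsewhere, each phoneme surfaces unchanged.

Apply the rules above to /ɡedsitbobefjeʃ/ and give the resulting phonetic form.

/ɡ/ (word-initial): rule 2 targets it, but not between two vowels → unchanged [ɡ].
/e/ (between /ɡ/ and /d/): no rule targets it → [e].
/d/ (between /e/ and /s/): rule 2 targets it, but not between two vowels → unchanged [d].
/s/ (between /d/ and /i/) is unaffected → [s].
/i/ (between /s/ and /t/) is unaffected → [i].
Rule 1 applies to /t/ (between /i/ and /b/: immediately before a consonant) → [ʔ].
/b/ (between /t/ and /o/) fails the environment for rule 2, so it stays [b].
/o/ (between /b/ and /b/) is unaffected → [o].
/b/ — between /o/ and /e/, between two vowels — surfaces as [β] (rule 2).
/e/ stays [e].
/f/ — not in any rule's target class → [f].
/j/ (between /f/ and /e/) is unaffected → [j].
/e/ (between /j/ and /ʃ/): no rule targets it → [e].
/ʃ/ — not in any rule's target class → [ʃ].

[ɡedsiʔboβefjeʃ]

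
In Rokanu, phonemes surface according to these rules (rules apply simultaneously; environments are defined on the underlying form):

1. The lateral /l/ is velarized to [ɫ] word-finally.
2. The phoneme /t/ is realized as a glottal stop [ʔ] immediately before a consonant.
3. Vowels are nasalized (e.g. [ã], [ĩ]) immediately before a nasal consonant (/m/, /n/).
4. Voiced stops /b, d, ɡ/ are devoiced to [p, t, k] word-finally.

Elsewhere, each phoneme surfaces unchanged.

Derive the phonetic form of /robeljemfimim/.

/o/ (between /r/ and /b/) is in the target of rule 3 but the environment (before a nasal consonant) is not met → [o].
/b/ — between /o/ and /e/; rule 4 does not apply here → [b].
/e/ (between /b/ and /l/) fails the environment for rule 3, so it stays [e].
/l/ — between /e/ and /j/; rule 1 does not apply here → [l].
/e/ — between /j/ and /m/, before a nasal consonant — surfaces as [ẽ] (rule 3).
/i/ (between /f/ and /m/) occurs before a nasal consonant → [ĩ] by rule 3.
/i/ meets the environment for rule 3 (before a nasal consonant) → [ĩ].

[robeljẽmfĩmĩm]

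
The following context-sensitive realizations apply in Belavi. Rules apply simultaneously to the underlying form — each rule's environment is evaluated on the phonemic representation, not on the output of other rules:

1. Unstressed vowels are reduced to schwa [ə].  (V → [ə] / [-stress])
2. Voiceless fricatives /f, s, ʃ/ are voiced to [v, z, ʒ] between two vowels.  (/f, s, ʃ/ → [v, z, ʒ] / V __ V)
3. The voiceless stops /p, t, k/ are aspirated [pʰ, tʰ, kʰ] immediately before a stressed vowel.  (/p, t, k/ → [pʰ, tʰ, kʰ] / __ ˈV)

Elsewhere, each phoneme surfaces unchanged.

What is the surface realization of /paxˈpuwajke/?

/p/ (word-initial) fails the environment for rule 3, so it stays [p].
/a/ meets the environment for rule 1 (in an unstressed syllable) → [ə].
/x/ (between /a/ and /p/) is unaffected → [x].
/p/ (between /x/ and /u/) occurs immediately before a stressed vowel → [pʰ] by rule 3.
/u/ (between /p/ and /w/) is in the target of rule 1 but the environment (in an unstressed syllable) is not met → [u].
/w/ (between /u/ and /a/): no rule targets it → [w].
/a/ (between /w/ and /j/) occurs in an unstressed syllable → [ə] by rule 1.
/j/ stays [j].
/k/ — between /j/ and /e/; rule 3 does not apply here → [k].
/e/ meets the environment for rule 1 (in an unstressed syllable) → [ə].

[pəxˈpʰuwəjkə]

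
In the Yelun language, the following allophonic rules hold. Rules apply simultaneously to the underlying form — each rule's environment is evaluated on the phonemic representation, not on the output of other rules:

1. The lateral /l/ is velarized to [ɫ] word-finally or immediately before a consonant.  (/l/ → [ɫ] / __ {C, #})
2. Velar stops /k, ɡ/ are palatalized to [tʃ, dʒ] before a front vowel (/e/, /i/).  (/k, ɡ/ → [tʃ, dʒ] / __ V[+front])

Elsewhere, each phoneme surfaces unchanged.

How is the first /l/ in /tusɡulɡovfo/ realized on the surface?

/l/ (between /u/ and /ɡ/): word-finally or immediately before a consonant, so rule 1 applies → [ɫ].

[ɫ]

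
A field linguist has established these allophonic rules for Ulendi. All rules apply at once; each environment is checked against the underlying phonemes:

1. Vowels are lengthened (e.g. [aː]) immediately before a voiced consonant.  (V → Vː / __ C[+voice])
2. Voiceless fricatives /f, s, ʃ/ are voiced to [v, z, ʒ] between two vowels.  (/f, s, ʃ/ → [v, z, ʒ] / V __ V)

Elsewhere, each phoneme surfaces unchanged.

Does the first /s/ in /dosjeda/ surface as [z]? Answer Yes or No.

No

/s/ (between /o/ and /j/) is in the target of rule 2 but the environment (between two vowels) is not met → [s].
The actual realization is [s], not [z].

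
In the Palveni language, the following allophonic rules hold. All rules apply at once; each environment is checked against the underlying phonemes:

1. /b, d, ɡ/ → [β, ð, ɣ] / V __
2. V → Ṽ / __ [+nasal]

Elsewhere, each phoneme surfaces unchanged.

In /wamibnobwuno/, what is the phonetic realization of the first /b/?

[β]

Rule 1 applies to /b/ (between /i/ and /n/: immediately after a vowel) → [β].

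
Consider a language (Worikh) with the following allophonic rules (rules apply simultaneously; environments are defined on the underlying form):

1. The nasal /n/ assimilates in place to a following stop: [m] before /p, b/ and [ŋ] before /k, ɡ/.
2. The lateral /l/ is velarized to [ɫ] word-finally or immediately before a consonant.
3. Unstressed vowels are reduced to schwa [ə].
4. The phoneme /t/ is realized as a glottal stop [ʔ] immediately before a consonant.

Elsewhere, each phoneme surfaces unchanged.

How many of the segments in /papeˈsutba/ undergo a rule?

Segments that undergo a rule: /a/ → [ə] (rule 3); /e/ → [ə] (rule 3); /t/ → [ʔ] (rule 4); /a/ → [ə] (rule 3).
All other segments surface unchanged.

4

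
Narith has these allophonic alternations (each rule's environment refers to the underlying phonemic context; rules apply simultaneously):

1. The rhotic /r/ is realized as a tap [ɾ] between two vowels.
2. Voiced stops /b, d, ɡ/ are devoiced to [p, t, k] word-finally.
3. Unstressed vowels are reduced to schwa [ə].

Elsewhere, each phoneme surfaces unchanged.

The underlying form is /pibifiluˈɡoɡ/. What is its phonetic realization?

/i/ (between /p/ and /b/) occurs in an unstressed syllable → [ə] by rule 3.
/b/ (between /i/ and /i/): rule 2 targets it, but not word-finally → unchanged [b].
Rule 3 applies to /i/ (between /b/ and /f/: in an unstressed syllable) → [ə].
/i/ — between /f/ and /l/, in an unstressed syllable — surfaces as [ə] (rule 3).
/u/ (between /l/ and /ɡ/): in an unstressed syllable, so rule 3 applies → [ə].
/ɡ/ — between /u/ and /o/; rule 2 does not apply here → [ɡ].
/o/ (between /ɡ/ and /ɡ/) fails the environment for rule 3, so it stays [o].
/ɡ/ (word-final): word-finally, so rule 2 applies → [k].

[pəbəfələˈɡok]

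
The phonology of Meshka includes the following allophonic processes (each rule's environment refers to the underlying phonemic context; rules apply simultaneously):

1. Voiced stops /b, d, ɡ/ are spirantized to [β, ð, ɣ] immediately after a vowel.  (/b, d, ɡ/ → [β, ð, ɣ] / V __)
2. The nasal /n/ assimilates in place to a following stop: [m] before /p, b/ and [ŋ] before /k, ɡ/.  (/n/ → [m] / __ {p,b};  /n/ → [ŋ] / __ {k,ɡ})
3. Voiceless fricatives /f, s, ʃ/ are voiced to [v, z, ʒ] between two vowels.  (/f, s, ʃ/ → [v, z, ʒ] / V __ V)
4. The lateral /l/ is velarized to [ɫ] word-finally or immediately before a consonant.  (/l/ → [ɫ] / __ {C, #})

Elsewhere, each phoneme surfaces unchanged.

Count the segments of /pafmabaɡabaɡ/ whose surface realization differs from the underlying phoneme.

4

Segments that undergo a rule: /b/ → [β] (rule 1); /ɡ/ → [ɣ] (rule 1); /b/ → [β] (rule 1); /ɡ/ → [ɣ] (rule 1).
All other segments surface unchanged.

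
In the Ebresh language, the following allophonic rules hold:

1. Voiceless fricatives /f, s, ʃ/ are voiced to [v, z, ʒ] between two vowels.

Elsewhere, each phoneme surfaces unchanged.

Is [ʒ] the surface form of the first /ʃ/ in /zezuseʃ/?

No

/ʃ/ — word-final; rule 1 does not apply here → [ʃ].
The actual realization is [ʃ], not [ʒ].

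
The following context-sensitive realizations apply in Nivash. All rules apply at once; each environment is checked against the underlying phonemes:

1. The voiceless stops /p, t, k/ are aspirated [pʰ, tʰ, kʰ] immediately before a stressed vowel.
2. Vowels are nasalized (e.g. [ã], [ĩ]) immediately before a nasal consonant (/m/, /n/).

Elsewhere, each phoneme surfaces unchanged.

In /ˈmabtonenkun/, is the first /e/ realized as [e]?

No

Rule 2 applies to /e/ (between /n/ and /n/: before a nasal consonant) → [ẽ].
The actual realization is [ẽ], not [e].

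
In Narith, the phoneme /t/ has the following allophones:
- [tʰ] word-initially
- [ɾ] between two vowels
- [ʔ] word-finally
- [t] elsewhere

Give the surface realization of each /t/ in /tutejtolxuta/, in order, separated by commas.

[tʰ], [ɾ], [t], [ɾ]

Occurrence 1 (position 1): word-initially → [tʰ].
Occurrence 2 (position 3): between two vowels → [ɾ].
Occurrence 3 (position 6): no conditioning environment matches → elsewhere allophone [t].
Occurrence 4 (position 11): between two vowels → [ɾ].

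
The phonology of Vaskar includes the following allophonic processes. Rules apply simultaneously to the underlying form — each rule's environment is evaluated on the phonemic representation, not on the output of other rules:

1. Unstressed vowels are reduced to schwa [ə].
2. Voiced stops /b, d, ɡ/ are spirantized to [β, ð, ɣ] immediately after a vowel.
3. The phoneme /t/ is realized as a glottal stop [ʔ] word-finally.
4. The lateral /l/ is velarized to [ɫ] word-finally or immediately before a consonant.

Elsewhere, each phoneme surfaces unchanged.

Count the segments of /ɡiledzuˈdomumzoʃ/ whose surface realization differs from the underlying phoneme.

7

Segments that undergo a rule: /i/ → [ə] (rule 1); /e/ → [ə] (rule 1); /d/ → [ð] (rule 2); /u/ → [ə] (rule 1); /d/ → [ð] (rule 2); /u/ → [ə] (rule 1); /o/ → [ə] (rule 1).
All other segments surface unchanged.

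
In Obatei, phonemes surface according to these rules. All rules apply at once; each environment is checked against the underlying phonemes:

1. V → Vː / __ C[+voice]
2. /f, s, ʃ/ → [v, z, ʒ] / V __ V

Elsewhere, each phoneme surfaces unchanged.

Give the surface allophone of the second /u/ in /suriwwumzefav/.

/u/ — between /w/ and /m/, before a voiced consonant — surfaces as [uː] (rule 1).

[uː]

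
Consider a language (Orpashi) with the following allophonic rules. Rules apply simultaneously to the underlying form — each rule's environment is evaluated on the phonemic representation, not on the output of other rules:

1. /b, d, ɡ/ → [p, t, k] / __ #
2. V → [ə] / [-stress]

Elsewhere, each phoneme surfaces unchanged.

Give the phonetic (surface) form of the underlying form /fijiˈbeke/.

/f/ (word-initial): no rule targets it → [f].
/i/ (between /f/ and /j/) occurs in an unstressed syllable → [ə] by rule 2.
/j/ stays [j].
/i/ (between /j/ and /b/): in an unstressed syllable, so rule 2 applies → [ə].
/b/ — between /i/ and /e/; rule 1 does not apply here → [b].
/e/ — between /b/ and /k/; rule 2 does not apply here → [e].
/k/ — not in any rule's target class → [k].
/e/ (word-final): in an unstressed syllable, so rule 2 applies → [ə].

[fəjəˈbekə]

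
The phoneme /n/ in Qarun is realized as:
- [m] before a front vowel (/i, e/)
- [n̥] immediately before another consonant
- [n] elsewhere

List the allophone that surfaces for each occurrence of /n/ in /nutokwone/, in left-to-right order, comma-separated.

Occurrence 1 (position 1): no conditioning environment matches → elsewhere allophone [n].
Occurrence 2 (position 8): before a front vowel (/i, e/) → [m].

[n], [m]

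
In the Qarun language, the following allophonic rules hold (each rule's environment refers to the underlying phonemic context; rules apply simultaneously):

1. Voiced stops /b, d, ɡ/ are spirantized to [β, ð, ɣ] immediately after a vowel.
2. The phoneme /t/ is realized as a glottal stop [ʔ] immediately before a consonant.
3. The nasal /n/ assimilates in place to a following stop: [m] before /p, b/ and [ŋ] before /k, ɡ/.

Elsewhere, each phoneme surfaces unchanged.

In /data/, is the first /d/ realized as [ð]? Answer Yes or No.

No

/d/ — word-initial; rule 1 does not apply here → [d].
The actual realization is [d], not [ð].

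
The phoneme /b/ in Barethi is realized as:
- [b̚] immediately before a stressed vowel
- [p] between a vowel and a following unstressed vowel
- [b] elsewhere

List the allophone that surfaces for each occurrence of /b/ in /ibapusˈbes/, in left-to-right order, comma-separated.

Occurrence 1 (position 2): between a vowel and a following unstressed vowel → [p].
Occurrence 2 (position 7): immediately before a stressed vowel → [b̚].

[p], [b̚]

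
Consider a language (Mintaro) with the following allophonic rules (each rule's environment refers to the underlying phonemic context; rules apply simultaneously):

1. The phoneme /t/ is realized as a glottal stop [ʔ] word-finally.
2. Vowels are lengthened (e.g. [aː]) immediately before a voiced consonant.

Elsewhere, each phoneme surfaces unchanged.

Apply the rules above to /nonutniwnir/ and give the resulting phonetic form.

/o/ (between /n/ and /n/): before a voiced consonant, so rule 2 applies → [oː].
/u/ (between /n/ and /t/) fails the environment for rule 2, so it stays [u].
/t/ (between /u/ and /n/): rule 1 targets it, but not word-finally → unchanged [t].
/i/ (between /n/ and /w/): before a voiced consonant, so rule 2 applies → [iː].
/i/ (between /n/ and /r/): before a voiced consonant, so rule 2 applies → [iː].

[noːnutniːwniːr]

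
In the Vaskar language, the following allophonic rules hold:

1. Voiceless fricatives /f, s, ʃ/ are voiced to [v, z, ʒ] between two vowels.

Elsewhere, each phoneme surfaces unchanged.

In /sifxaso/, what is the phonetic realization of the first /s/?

[s]

/s/ (word-initial): rule 1 targets it, but not between two vowels → unchanged [s].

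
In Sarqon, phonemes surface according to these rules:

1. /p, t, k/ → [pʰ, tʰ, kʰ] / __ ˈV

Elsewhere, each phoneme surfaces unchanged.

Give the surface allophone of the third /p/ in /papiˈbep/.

/p/ — word-final; rule 1 does not apply here → [p].

[p]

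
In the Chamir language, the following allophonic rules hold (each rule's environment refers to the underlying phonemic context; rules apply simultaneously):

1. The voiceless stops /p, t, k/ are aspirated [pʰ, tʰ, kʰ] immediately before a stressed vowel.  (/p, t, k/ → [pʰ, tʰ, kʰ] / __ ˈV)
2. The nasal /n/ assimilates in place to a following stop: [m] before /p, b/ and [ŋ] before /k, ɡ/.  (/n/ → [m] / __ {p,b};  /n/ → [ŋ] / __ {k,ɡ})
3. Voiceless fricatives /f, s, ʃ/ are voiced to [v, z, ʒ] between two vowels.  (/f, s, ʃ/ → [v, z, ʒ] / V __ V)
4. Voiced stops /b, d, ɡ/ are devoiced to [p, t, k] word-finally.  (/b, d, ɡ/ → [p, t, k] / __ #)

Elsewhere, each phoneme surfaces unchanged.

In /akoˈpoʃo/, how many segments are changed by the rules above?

Segments that undergo a rule: /p/ → [pʰ] (rule 1); /ʃ/ → [ʒ] (rule 3).
All other segments surface unchanged.

2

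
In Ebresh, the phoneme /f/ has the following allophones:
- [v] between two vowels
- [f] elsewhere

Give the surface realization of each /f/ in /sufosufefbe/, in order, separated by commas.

Occurrence 1 (position 3): between two vowels → [v].
Occurrence 2 (position 7): between two vowels → [v].
Occurrence 3 (position 9): no conditioning environment matches → elsewhere allophone [f].

[v], [v], [f]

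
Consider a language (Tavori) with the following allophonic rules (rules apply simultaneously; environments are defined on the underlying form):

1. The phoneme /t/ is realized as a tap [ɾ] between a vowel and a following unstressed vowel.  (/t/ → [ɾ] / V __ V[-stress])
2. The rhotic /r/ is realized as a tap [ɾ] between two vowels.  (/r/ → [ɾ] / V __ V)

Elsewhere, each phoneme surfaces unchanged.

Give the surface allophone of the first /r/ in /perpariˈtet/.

/r/ (between /e/ and /p/) is in the target of rule 2 but the environment (between two vowels) is not met → [r].

[r]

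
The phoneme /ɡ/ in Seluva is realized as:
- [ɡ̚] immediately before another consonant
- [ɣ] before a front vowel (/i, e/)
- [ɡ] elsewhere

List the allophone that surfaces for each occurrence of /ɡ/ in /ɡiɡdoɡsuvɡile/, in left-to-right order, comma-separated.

[ɣ], [ɡ̚], [ɡ̚], [ɣ]

Occurrence 1 (position 1): before a front vowel (/i, e/) → [ɣ].
Occurrence 2 (position 3): immediately before another consonant → [ɡ̚].
Occurrence 3 (position 6): immediately before another consonant → [ɡ̚].
Occurrence 4 (position 10): before a front vowel (/i, e/) → [ɣ].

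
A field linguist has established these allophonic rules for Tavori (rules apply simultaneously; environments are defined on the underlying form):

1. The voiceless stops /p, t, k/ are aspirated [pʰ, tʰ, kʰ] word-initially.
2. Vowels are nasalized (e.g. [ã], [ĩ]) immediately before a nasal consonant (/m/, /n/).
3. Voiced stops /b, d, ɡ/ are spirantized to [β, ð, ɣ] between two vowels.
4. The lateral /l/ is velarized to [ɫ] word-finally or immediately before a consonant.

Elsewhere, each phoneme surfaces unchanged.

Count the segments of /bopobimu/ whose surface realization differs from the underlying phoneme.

Segments that undergo a rule: /b/ → [β] (rule 3); /i/ → [ĩ] (rule 2).
All other segments surface unchanged.

2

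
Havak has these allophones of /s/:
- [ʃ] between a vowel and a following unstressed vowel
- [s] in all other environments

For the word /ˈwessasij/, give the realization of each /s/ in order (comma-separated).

Occurrence 1 (position 3): no conditioning environment matches → elsewhere allophone [s].
Occurrence 2 (position 4): no conditioning environment matches → elsewhere allophone [s].
Occurrence 3 (position 6): between a vowel and a following unstressed vowel → [ʃ].

[s], [s], [ʃ]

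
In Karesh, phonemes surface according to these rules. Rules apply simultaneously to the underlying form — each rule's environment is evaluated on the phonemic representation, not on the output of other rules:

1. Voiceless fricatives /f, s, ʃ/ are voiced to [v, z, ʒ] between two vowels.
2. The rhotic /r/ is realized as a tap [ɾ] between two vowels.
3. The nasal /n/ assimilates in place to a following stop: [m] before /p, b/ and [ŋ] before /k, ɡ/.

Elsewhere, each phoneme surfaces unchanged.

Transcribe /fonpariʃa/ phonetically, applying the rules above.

[fompaɾiʒa]

/f/ — word-initial; rule 1 does not apply here → [f].
/o/ (between /f/ and /n/) is unaffected → [o].
/n/ (between /o/ and /p/) occurs before a labial or velar stop → [m] by rule 3.
/p/ (between /n/ and /a/) is unaffected → [p].
/a/ (between /p/ and /r/): no rule targets it → [a].
/r/ meets the environment for rule 2 (between two vowels) → [ɾ].
/i/ stays [i].
/ʃ/ (between /i/ and /a/): between two vowels, so rule 1 applies → [ʒ].
/a/ (word-final) is unaffected → [a].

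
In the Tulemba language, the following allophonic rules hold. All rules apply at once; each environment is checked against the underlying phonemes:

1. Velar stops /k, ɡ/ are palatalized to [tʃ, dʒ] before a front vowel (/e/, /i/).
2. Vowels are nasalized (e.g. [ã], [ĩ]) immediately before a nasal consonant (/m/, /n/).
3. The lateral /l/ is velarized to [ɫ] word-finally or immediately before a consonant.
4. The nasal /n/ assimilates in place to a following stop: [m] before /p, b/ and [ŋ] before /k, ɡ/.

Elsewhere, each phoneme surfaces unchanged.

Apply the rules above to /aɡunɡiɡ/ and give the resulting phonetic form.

[aɡũŋdʒiɡ]

/a/ (word-initial) fails the environment for rule 2, so it stays [a].
/ɡ/ (between /a/ and /u/): rule 1 targets it, but not before a front vowel → unchanged [ɡ].
/u/ (between /ɡ/ and /n/): before a nasal consonant, so rule 2 applies → [ũ].
/n/ — between /u/ and /ɡ/, before a labial or velar stop — surfaces as [ŋ] (rule 4).
/ɡ/ meets the environment for rule 1 (before a front vowel) → [dʒ].
/i/ (between /ɡ/ and /ɡ/): rule 2 targets it, but not before a nasal consonant → unchanged [i].
/ɡ/ (word-final) is in the target of rule 1 but the environment (before a front vowel) is not met → [ɡ].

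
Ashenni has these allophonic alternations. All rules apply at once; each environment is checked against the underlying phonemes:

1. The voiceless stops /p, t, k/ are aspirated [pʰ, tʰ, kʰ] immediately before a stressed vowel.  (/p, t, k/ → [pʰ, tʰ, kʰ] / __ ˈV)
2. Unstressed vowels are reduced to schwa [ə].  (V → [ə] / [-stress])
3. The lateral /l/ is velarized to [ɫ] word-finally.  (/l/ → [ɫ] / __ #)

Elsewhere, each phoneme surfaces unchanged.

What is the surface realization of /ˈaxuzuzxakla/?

[ˈaxəzəzxəklə]

/a/ (word-initial) fails the environment for rule 2, so it stays [a].
/x/ (between /a/ and /u/): no rule targets it → [x].
/u/ — between /x/ and /z/, in an unstressed syllable — surfaces as [ə] (rule 2).
/z/ (between /u/ and /u/) is unaffected → [z].
Rule 2 applies to /u/ (between /z/ and /z/: in an unstressed syllable) → [ə].
/z/ (between /u/ and /x/): no rule targets it → [z].
/x/ — not in any rule's target class → [x].
Rule 2 applies to /a/ (between /x/ and /k/: in an unstressed syllable) → [ə].
/k/ (between /a/ and /l/) fails the environment for rule 1, so it stays [k].
/l/ (between /k/ and /a/) fails the environment for rule 3, so it stays [l].
/a/ (word-final) occurs in an unstressed syllable → [ə] by rule 2.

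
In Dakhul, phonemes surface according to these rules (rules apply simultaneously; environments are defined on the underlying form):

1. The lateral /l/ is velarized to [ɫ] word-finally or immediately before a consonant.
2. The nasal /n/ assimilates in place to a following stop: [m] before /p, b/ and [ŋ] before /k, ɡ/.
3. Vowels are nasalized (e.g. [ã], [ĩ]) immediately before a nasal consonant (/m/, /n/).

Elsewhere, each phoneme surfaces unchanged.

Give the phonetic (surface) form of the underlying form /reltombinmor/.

/r/ (word-initial): no rule targets it → [r].
/e/ — between /r/ and /l/; rule 3 does not apply here → [e].
/l/ meets the environment for rule 1 (word-finally or immediately before a consonant) → [ɫ].
/t/ (between /l/ and /o/) is unaffected → [t].
/o/ — between /t/ and /m/, before a nasal consonant — surfaces as [õ] (rule 3).
/m/ stays [m].
/b/ (between /m/ and /i/): no rule targets it → [b].
Rule 3 applies to /i/ (between /b/ and /n/: before a nasal consonant) → [ĩ].
/n/ — between /i/ and /m/; rule 2 does not apply here → [n].
/m/ (between /n/ and /o/): no rule targets it → [m].
/o/ (between /m/ and /r/): rule 3 targets it, but not before a nasal consonant → unchanged [o].
/r/ (word-final) is unaffected → [r].

[reɫtõmbĩnmor]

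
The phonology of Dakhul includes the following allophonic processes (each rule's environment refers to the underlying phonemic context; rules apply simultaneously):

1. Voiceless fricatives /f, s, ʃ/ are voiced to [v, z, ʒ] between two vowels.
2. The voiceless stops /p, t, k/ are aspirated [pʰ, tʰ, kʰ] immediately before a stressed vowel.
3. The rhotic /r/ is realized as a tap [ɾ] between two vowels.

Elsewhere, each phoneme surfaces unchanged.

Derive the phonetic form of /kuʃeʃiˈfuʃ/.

/k/ (word-initial) is in the target of rule 2 but the environment (immediately before a stressed vowel) is not met → [k].
/ʃ/ — between /u/ and /e/, between two vowels — surfaces as [ʒ] (rule 1).
/ʃ/ (between /e/ and /i/): between two vowels, so rule 1 applies → [ʒ].
/f/ (between /i/ and /u/) occurs between two vowels → [v] by rule 1.
/ʃ/ (word-final) fails the environment for rule 1, so it stays [ʃ].

[kuʒeʒiˈvuʃ]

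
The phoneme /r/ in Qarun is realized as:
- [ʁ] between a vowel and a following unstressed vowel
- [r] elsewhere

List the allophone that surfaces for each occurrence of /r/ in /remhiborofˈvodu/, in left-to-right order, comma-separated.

[r], [ʁ]

Occurrence 1 (position 1): no conditioning environment matches → elsewhere allophone [r].
Occurrence 2 (position 8): between a vowel and a following unstressed vowel → [ʁ].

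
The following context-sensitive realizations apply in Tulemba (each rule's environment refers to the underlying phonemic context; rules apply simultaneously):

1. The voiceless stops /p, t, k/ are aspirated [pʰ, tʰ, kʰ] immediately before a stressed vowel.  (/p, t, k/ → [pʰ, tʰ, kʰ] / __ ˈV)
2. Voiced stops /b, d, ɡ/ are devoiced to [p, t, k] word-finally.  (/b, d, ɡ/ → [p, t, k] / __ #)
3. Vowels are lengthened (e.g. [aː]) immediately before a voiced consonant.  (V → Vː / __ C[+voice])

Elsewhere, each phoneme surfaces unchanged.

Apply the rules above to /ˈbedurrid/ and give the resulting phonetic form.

/b/ — word-initial; rule 2 does not apply here → [b].
/e/ — between /b/ and /d/, before a voiced consonant — surfaces as [eː] (rule 3).
/d/ (between /e/ and /u/): rule 2 targets it, but not word-finally → unchanged [d].
Rule 3 applies to /u/ (between /d/ and /r/: before a voiced consonant) → [uː].
/i/ (between /r/ and /d/): before a voiced consonant, so rule 3 applies → [iː].
/d/ (word-final): word-finally, so rule 2 applies → [t].

[ˈbeːduːrriːt]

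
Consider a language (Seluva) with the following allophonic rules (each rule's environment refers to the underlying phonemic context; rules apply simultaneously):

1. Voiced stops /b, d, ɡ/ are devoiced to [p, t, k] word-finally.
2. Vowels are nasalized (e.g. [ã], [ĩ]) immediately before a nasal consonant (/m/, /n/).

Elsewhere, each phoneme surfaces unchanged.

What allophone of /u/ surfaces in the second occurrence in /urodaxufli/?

/u/ (between /x/ and /f/) is in the target of rule 2 but the environment (before a nasal consonant) is not met → [u].

[u]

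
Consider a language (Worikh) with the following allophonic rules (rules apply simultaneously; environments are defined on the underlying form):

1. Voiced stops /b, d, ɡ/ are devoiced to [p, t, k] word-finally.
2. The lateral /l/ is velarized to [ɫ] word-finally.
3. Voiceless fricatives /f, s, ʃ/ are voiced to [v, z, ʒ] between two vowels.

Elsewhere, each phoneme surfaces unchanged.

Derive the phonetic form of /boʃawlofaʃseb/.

[boʒawlovaʃsep]

/b/ (word-initial) fails the environment for rule 1, so it stays [b].
/ʃ/ (between /o/ and /a/) occurs between two vowels → [ʒ] by rule 3.
/l/ (between /w/ and /o/): rule 2 targets it, but not word-finally → unchanged [l].
/f/ (between /o/ and /a/) occurs between two vowels → [v] by rule 3.
/ʃ/ (between /a/ and /s/): rule 3 targets it, but not between two vowels → unchanged [ʃ].
/s/ — between /ʃ/ and /e/; rule 3 does not apply here → [s].
/b/ meets the environment for rule 1 (word-finally) → [p].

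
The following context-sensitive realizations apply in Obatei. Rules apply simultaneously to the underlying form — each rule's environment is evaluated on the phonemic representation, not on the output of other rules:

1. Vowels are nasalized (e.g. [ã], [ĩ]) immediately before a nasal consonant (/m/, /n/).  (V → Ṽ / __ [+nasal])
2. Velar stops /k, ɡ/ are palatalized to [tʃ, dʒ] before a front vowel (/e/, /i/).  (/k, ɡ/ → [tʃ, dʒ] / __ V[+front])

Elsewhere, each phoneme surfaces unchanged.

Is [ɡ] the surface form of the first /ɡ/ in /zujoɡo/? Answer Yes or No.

Yes

/ɡ/ (between /o/ and /o/) fails the environment for rule 2, so it stays [ɡ].
The actual realization is [ɡ], which matches [ɡ].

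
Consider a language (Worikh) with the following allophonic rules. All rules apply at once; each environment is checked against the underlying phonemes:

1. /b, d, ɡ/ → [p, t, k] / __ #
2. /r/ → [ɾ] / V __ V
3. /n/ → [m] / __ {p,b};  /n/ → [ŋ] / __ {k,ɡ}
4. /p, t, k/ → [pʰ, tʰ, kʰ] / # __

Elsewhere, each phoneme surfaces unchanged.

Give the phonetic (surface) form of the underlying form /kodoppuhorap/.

/k/ (word-initial) occurs word-initially → [kʰ] by rule 4.
/o/ stays [o].
/d/ — between /o/ and /o/; rule 1 does not apply here → [d].
/o/ (between /d/ and /p/): no rule targets it → [o].
/p/ (between /o/ and /p/) is in the target of rule 4 but the environment (word-initially) is not met → [p].
/p/ (between /p/ and /u/) is in the target of rule 4 but the environment (word-initially) is not met → [p].
/u/ (between /p/ and /h/): no rule targets it → [u].
/h/ — not in any rule's target class → [h].
/o/ (between /h/ and /r/) is unaffected → [o].
Rule 2 applies to /r/ (between /o/ and /a/: between two vowels) → [ɾ].
/a/ stays [a].
/p/ (word-final): rule 4 targets it, but not word-initially → unchanged [p].

[kʰodoppuhoɾap]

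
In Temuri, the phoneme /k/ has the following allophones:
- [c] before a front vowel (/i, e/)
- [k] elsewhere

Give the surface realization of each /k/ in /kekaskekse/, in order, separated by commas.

Occurrence 1 (position 1): before a front vowel → [c].
Occurrence 2 (position 3): no conditioning environment matches → elsewhere allophone [k].
Occurrence 3 (position 6): before a front vowel → [c].
Occurrence 4 (position 8): no conditioning environment matches → elsewhere allophone [k].

[c], [k], [c], [k]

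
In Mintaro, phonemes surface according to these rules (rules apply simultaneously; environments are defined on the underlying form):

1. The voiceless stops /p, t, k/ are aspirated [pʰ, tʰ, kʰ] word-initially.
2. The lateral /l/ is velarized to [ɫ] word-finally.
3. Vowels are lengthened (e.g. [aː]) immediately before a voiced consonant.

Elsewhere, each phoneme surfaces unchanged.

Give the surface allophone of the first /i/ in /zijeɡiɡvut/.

/i/ meets the environment for rule 3 (before a voiced consonant) → [iː].

[iː]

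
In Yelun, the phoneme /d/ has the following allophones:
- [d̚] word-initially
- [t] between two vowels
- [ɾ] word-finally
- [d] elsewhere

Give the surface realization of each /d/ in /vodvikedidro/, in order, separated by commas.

[d], [t], [d]

Occurrence 1 (position 3): no conditioning environment matches → elsewhere allophone [d].
Occurrence 2 (position 8): between two vowels → [t].
Occurrence 3 (position 10): no conditioning environment matches → elsewhere allophone [d].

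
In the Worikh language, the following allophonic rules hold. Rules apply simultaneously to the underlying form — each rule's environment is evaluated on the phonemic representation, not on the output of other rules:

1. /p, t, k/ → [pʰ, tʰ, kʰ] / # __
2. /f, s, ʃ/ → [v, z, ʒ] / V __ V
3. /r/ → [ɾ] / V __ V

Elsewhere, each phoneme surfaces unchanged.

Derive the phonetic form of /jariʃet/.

/r/ (between /a/ and /i/) occurs between two vowels → [ɾ] by rule 3.
/ʃ/ meets the environment for rule 2 (between two vowels) → [ʒ].
/t/ (word-final): rule 1 targets it, but not word-initially → unchanged [t].

[jaɾiʒet]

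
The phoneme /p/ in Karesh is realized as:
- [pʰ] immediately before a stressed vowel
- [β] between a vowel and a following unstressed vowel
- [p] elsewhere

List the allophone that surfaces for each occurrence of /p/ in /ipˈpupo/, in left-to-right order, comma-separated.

[p], [pʰ], [β]

Occurrence 1 (position 2): no conditioning environment matches → elsewhere allophone [p].
Occurrence 2 (position 3): immediately before a stressed vowel → [pʰ].
Occurrence 3 (position 5): between a vowel and a following unstressed vowel → [β].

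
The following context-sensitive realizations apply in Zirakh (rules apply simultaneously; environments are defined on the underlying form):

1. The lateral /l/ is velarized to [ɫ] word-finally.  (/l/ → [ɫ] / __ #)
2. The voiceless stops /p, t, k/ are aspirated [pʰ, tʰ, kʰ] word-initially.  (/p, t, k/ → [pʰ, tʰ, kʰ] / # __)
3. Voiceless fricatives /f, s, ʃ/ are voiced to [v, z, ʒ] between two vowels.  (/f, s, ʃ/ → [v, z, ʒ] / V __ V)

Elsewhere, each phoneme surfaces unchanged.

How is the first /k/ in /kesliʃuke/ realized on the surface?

/k/ (word-initial): word-initially, so rule 2 applies → [kʰ].

[kʰ]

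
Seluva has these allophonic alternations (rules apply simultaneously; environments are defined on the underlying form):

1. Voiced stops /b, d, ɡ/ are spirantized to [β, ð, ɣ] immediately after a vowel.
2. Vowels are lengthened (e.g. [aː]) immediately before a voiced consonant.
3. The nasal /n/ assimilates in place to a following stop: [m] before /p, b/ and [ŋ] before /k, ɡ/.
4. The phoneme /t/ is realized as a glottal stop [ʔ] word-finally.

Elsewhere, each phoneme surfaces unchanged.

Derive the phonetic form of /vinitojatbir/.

[viːnitoːjatbiːr]

/i/ (between /v/ and /n/): before a voiced consonant, so rule 2 applies → [iː].
/n/ (between /i/ and /i/): rule 3 targets it, but not before a labial or velar stop → unchanged [n].
/i/ (between /n/ and /t/) is in the target of rule 2 but the environment (before a voiced consonant) is not met → [i].
/t/ (between /i/ and /o/) fails the environment for rule 4, so it stays [t].
/o/ meets the environment for rule 2 (before a voiced consonant) → [oː].
/a/ — between /j/ and /t/; rule 2 does not apply here → [a].
/t/ — between /a/ and /b/; rule 4 does not apply here → [t].
/b/ (between /t/ and /i/): rule 1 targets it, but not immediately after a vowel → unchanged [b].
Rule 2 applies to /i/ (between /b/ and /r/: before a voiced consonant) → [iː].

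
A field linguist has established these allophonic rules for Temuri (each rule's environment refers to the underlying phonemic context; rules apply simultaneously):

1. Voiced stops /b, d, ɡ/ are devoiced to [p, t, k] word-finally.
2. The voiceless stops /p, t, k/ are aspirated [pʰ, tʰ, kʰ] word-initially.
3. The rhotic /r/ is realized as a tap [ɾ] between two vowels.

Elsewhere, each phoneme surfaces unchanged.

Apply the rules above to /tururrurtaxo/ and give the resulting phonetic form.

/t/ meets the environment for rule 2 (word-initially) → [tʰ].
/u/ — not in any rule's target class → [u].
Rule 3 applies to /r/ (between /u/ and /u/: between two vowels) → [ɾ].
/u/ stays [u].
/r/ (between /u/ and /r/) fails the environment for rule 3, so it stays [r].
/r/ (between /r/ and /u/) is in the target of rule 3 but the environment (between two vowels) is not met → [r].
/u/ (between /r/ and /r/): no rule targets it → [u].
/r/ — between /u/ and /t/; rule 3 does not apply here → [r].
/t/ (between /r/ and /a/) is in the target of rule 2 but the environment (word-initially) is not met → [t].
/a/ (between /t/ and /x/) is unaffected → [a].
/x/ (between /a/ and /o/) is unaffected → [x].
/o/ — not in any rule's target class → [o].

[tʰuɾurrurtaxo]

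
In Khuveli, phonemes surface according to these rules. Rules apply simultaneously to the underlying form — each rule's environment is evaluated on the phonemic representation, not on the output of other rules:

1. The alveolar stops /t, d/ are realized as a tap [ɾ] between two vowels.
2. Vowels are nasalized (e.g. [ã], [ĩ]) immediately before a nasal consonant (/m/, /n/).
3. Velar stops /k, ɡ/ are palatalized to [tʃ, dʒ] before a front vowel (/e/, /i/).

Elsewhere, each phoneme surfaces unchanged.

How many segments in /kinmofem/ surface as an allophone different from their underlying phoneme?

3

Segments that undergo a rule: /k/ → [tʃ] (rule 3); /i/ → [ĩ] (rule 2); /e/ → [ẽ] (rule 2).
All other segments surface unchanged.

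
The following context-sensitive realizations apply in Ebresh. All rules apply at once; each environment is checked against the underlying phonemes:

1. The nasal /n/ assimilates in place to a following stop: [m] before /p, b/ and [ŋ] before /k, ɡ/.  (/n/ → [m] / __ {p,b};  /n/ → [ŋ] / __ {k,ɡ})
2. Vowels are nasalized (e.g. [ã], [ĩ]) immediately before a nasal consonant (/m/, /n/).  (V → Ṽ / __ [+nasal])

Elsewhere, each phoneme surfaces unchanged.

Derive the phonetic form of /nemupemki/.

[nẽmupẽmki]

/n/ — word-initial; rule 1 does not apply here → [n].
/e/ (between /n/ and /m/) occurs before a nasal consonant → [ẽ] by rule 2.
/m/ (between /e/ and /u/): no rule targets it → [m].
/u/ (between /m/ and /p/) fails the environment for rule 2, so it stays [u].
/p/ stays [p].
/e/ (between /p/ and /m/) occurs before a nasal consonant → [ẽ] by rule 2.
/m/ — not in any rule's target class → [m].
/k/ (between /m/ and /i/): no rule targets it → [k].
/i/ (word-final) is in the target of rule 2 but the environment (before a nasal consonant) is not met → [i].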